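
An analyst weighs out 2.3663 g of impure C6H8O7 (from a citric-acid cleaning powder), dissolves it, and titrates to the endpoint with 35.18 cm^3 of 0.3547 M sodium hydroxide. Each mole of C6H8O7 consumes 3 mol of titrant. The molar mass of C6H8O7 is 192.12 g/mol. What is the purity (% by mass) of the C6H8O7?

33.8%

n(NaOH) = 0.3547 x 0.03518 = 0.01248 mol.
n(C6H8O7) = 0.01248 / 3 = 0.004159 mol.
mass of C6H8O7 = 0.004159 x 192.12 = 0.7991 g.
% purity = 0.7991 / 2.3663 x 100 = 33.8%.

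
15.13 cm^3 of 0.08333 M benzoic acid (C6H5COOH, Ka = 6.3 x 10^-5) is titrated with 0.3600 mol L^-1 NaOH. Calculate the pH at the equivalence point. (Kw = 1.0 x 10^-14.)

8.52

n(C6H5COOH) = 0.08333 x 0.01513 = 0.001261 mol; V(NaOH) at equivalence = 0.001261/0.3600 = 0.003502 L.
At equivalence all the acid is converted to C6H5COO-; total volume = 0.01513 + 0.003502 = 0.01863 L, so [C6H5COO-] = 0.001261/0.01863 = 0.06767 M.
Kb = Kw/Ka = 1.0e-14 / 6.3 x 10^-5 = 1.59e-10.
[OH^-] = sqrt(Kb x [C6H5COO-]) = sqrt(1.59e-10 x 0.06767) = 3.28e-6 M.
pOH = 5.48, so pH = 14.00 - 5.48 = 8.52.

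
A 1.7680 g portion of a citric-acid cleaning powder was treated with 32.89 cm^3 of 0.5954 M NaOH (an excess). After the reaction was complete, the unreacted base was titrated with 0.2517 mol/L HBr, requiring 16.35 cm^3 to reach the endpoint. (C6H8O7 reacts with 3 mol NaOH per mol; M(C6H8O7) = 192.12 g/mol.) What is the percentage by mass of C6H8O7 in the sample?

Total n(NaOH) added = 0.5954 x 0.03289 = 0.01958 mol.
n(HBr) used = 0.2517 x 0.01635 = 0.004115 mol, which equals the excess n(NaOH).
So n(NaOH) consumed by the sample = 0.01958 - 0.004115 = 0.01547 mol.
n(C6H8O7) = 0.01547 / 3 = 0.005156 mol.
mass C6H8O7 = 0.005156 x 192.12 = 0.9905 g, so %C6H8O7 = 0.9905/1.7680 x 100 = 56.0%.

56.0%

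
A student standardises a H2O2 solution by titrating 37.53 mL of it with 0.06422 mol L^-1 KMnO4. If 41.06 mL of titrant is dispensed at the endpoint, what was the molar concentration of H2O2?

0.176 M

n(KMnO4) = 0.06422 x 0.04106 = 0.002637 mol.
From the balanced equation, 2 mol KMnO4 reacts with 5 mol H2O2, so n(H2O2) = 0.002637 x 5/2 = 0.006592 mol.
[H2O2] = 0.006592 / 0.03753 L = 0.176 M.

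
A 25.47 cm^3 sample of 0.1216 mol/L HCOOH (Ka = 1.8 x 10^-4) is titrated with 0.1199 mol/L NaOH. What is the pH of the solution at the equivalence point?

8.26

n(HCOOH) = 0.1216 x 0.02547 = 0.003097 mol; V(NaOH) at equivalence = 0.003097/0.1199 = 0.02583 L.
At equivalence all the acid is converted to HCOO-; total volume = 0.02547 + 0.02583 = 0.05130 L, so [HCOO-] = 0.003097/0.05130 = 0.06037 M.
Kb = Kw/Ka = 1.0e-14 / 1.8 x 10^-4 = 5.56e-11.
[OH^-] = sqrt(Kb x [HCOO-]) = sqrt(5.56e-11 x 0.06037) = 1.83e-6 M.
pOH = 5.74, so pH = 14.00 - 5.74 = 8.26.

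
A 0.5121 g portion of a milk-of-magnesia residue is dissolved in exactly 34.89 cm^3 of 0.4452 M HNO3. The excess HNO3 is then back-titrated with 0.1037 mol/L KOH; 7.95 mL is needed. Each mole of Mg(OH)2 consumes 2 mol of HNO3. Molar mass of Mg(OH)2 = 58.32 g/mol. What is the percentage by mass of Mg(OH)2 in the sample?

Total n(HNO3) added = 0.4452 x 0.03489 = 0.01553 mol.
n(KOH) used = 0.1037 x 0.007950 = 0.0008244 mol, which equals the excess n(HNO3).
So n(HNO3) consumed by the sample = 0.01553 - 0.0008244 = 0.01471 mol.
n(Mg(OH)2) = 0.01471 / 2 = 0.007354 mol.
mass Mg(OH)2 = 0.007354 x 58.32 = 0.4289 g, so %Mg(OH)2 = 0.4289/0.5121 x 100 = 83.8%.

83.8%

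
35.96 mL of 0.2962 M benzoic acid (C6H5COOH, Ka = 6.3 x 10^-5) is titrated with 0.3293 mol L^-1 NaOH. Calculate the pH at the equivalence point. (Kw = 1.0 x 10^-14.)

n(C6H5COOH) = 0.2962 x 0.03596 = 0.01065 mol; V(NaOH) at equivalence = 0.01065/0.3293 = 0.03235 L.
At equivalence all the acid is converted to C6H5COO-; total volume = 0.03596 + 0.03235 = 0.06831 L, so [C6H5COO-] = 0.01065/0.06831 = 0.1559 M.
Kb = Kw/Ka = 1.0e-14 / 6.3 x 10^-5 = 1.59e-10.
[OH^-] = sqrt(Kb x [C6H5COO-]) = sqrt(1.59e-10 x 0.1559) = 4.98e-6 M.
pOH = 5.30, so pH = 14.00 - 5.30 = 8.70.

8.70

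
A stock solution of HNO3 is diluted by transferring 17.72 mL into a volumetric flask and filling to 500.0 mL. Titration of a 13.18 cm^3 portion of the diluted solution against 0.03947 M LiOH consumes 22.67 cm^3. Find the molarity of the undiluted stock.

1.92 M

n(LiOH) = 0.03947 x 0.02267 = 0.0008948 mol.
n(HNO3) in the aliquot = 0.0008948 mol.
[diluted HNO3] = 0.0008948 / 0.01318 = 0.06789 M.
Dilution factor = 500.0/17.72 = 28.22, so [stock] = 0.06789 x 28.22 = 1.92 M.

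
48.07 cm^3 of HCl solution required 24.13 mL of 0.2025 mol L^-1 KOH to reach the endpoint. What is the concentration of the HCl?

0.102 M

n(KOH) delivered = 0.2025 x 0.02413 = 0.004886 mol.
For a 1:1 reaction, n(HCl) = 0.004886 mol.
[HCl] = 0.004886 mol / 0.04807 L = 0.102 M.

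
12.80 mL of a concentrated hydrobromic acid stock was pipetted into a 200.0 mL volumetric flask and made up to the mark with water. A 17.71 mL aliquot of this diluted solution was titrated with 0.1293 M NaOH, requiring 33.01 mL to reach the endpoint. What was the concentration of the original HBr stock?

n(NaOH) = 0.1293 x 0.03301 = 0.004268 mol.
n(HBr) in the aliquot = 0.004268 mol.
[diluted HBr] = 0.004268 / 0.01771 = 0.2410 M.
Dilution factor = 200.0/12.80 = 15.62, so [stock] = 0.2410 x 15.62 = 3.77 M.

3.77 M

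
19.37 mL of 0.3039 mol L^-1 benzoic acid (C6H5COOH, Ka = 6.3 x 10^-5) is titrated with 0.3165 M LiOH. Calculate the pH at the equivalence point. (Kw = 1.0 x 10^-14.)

8.70

n(C6H5COOH) = 0.3039 x 0.01937 = 0.005887 mol; V(LiOH) at equivalence = 0.005887/0.3165 = 0.01860 L.
At equivalence all the acid is converted to C6H5COO-; total volume = 0.01937 + 0.01860 = 0.03797 L, so [C6H5COO-] = 0.005887/0.03797 = 0.1550 M.
Kb = Kw/Ka = 1.0e-14 / 6.3 x 10^-5 = 1.59e-10.
[OH^-] = sqrt(Kb x [C6H5COO-]) = sqrt(1.59e-10 x 0.1550) = 4.96e-6 M.
pOH = 5.30, so pH = 14.00 - 5.30 = 8.70.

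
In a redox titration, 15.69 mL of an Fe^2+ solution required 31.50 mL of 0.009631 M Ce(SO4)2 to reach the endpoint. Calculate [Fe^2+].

0.0193 M

n(Ce(SO4)2) = 0.009631 x 0.03150 = 0.0003034 mol.
From the balanced equation, 1 mol Ce(SO4)2 reacts with 1 mol Fe^2+, so n(Fe^2+) = 0.0003034 x 1/1 = 0.0003034 mol.
[Fe^2+] = 0.0003034 / 0.01569 L = 0.0193 M.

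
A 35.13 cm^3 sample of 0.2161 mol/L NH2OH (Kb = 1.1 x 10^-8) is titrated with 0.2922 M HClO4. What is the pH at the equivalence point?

3.47

n(NH2OH) = 0.2161 x 0.03513 = 0.007592 mol; V(HClO4) at equivalence = 0.007592/0.2922 = 0.02598 L.
At equivalence the base is fully converted to NH3OH+; total volume = 0.06111 L, so [NH3OH+] = 0.007592/0.06111 = 0.1242 M.
Ka(NH3OH+) = Kw/Kb = 1.0e-14 / 1.1 x 10^-8 = 9.09e-7.
[H^+] = sqrt(Ka x [NH3OH+]) = sqrt(9.09e-7 x 0.1242) = 0.000336 M.
pH = -log(0.000336) = 3.47.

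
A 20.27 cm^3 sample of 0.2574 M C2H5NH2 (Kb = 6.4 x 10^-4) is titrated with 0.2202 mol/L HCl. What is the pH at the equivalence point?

n(C2H5NH2) = 0.2574 x 0.02027 = 0.005217 mol; V(HCl) at equivalence = 0.005217/0.2202 = 0.02369 L.
At equivalence the base is fully converted to C2H5NH3+; total volume = 0.04396 L, so [C2H5NH3+] = 0.005217/0.04396 = 0.1187 M.
Ka(C2H5NH3+) = Kw/Kb = 1.0e-14 / 6.4 x 10^-4 = 1.56e-11.
[H^+] = sqrt(Ka x [C2H5NH3+]) = sqrt(1.56e-11 x 0.1187) = 1.36e-6 M.
pH = -log(1.36e-6) = 5.87.

5.87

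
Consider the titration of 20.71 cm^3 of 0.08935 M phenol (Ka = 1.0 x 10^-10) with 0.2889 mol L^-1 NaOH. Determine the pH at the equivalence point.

11.42

n(C6H5OH) = 0.08935 x 0.02071 = 0.001850 mol; V(NaOH) at equivalence = 0.001850/0.2889 = 0.006405 L.
At equivalence all the acid is converted to C6H5O-; total volume = 0.02071 + 0.006405 = 0.02712 L, so [C6H5O-] = 0.001850/0.02712 = 0.06824 M.
Kb = Kw/Ka = 1.0e-14 / 1.0 x 10^-10 = 0.000100.
[OH^-] = sqrt(Kb x [C6H5O-]) = sqrt(0.000100 x 0.06824) = 0.00261 M.
pOH = 2.58, so pH = 14.00 - 2.58 = 11.42.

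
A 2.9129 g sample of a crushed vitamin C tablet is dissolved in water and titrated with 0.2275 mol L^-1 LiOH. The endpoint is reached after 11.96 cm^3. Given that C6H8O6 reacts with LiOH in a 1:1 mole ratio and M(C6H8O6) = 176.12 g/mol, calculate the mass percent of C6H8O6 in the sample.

16.5%

n(LiOH) = 0.2275 x 0.01196 = 0.002721 mol.
n(C6H8O6) = 0.002721 / 1 = 0.002721 mol.
mass of C6H8O6 = 0.002721 x 176.12 = 0.4792 g.
% purity = 0.4792 / 2.9129 x 100 = 16.5%.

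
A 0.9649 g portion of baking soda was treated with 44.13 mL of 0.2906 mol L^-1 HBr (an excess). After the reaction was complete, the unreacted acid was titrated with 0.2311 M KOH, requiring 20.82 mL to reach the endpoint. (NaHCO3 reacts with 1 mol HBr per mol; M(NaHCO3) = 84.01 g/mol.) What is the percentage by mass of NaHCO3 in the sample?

Total n(HBr) added = 0.2906 x 0.04413 = 0.01282 mol.
n(KOH) used = 0.2311 x 0.02082 = 0.004812 mol, which equals the excess n(HBr).
So n(HBr) consumed by the sample = 0.01282 - 0.004812 = 0.008013 mol.
n(NaHCO3) = 0.008013 / 1 = 0.008013 mol.
mass NaHCO3 = 0.008013 x 84.01 = 0.6731 g, so %NaHCO3 = 0.6731/0.9649 x 100 = 69.8%.

69.8%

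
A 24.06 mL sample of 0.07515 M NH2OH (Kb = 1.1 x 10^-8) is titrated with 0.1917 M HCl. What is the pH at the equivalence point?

n(NH2OH) = 0.07515 x 0.02406 = 0.001808 mol; V(HCl) at equivalence = 0.001808/0.1917 = 0.009432 L.
At equivalence the base is fully converted to NH3OH+; total volume = 0.03349 L, so [NH3OH+] = 0.001808/0.03349 = 0.05399 M.
Ka(NH3OH+) = Kw/Kb = 1.0e-14 / 1.1 x 10^-8 = 9.09e-7.
[H^+] = sqrt(Ka x [NH3OH+]) = sqrt(9.09e-7 x 0.05399) = 0.000222 M.
pH = -log(0.000222) = 3.65.

3.65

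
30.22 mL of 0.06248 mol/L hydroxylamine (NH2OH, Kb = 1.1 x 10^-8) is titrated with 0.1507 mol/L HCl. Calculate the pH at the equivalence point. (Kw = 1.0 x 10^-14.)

n(NH2OH) = 0.06248 x 0.03022 = 0.001888 mol; V(HCl) at equivalence = 0.001888/0.1507 = 0.01253 L.
At equivalence the base is fully converted to NH3OH+; total volume = 0.04275 L, so [NH3OH+] = 0.001888/0.04275 = 0.04417 M.
Ka(NH3OH+) = Kw/Kb = 1.0e-14 / 1.1 x 10^-8 = 9.09e-7.
[H^+] = sqrt(Ka x [NH3OH+]) = sqrt(9.09e-7 x 0.04417) = 0.000200 M.
pH = -log(0.000200) = 3.70.

3.70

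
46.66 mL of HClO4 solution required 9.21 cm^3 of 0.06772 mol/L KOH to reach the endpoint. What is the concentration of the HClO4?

n(KOH) delivered = 0.06772 x 0.009210 = 0.0006237 mol.
For a 1:1 reaction, n(HClO4) = 0.0006237 mol.
[HClO4] = 0.0006237 mol / 0.04666 L = 0.0134 M.

0.0134 M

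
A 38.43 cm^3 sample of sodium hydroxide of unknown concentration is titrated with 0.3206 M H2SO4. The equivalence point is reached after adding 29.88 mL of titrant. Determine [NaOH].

0.499 M

n(H2SO4) delivered = 0.3206 x 0.02988 = 0.009580 mol.
The reaction is 2 NaOH + 1 H2SO4, so n(NaOH) = 0.009580 x 2/1 = 0.01916 mol.
[NaOH] = 0.01916 mol / 0.03843 L = 0.499 M.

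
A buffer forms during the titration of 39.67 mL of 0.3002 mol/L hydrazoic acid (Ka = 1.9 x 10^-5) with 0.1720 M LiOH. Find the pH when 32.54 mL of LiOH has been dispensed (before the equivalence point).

4.67

Initial n(HN3) = 0.3002 x 0.03967 = 0.01191 mol.
n(LiOH) added = 0.1720 x 0.03254 = 0.005597 mol, converting that many moles of HN3 to N3-.
Remaining n(HN3) = 0.006312 mol; n(N3-) = 0.005597 mol.
By Henderson-Hasselbalch, pH = pKa + log([A^-]/[HA]) = 4.72 + log(0.005597/0.006312) = 4.72 + (-0.05) = 4.67.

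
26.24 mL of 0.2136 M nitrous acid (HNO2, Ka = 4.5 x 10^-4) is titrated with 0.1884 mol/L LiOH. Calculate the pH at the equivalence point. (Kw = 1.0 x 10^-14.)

8.17

n(HNO2) = 0.2136 x 0.02624 = 0.005605 mol; V(LiOH) at equivalence = 0.005605/0.1884 = 0.02975 L.
At equivalence all the acid is converted to NO2-; total volume = 0.02624 + 0.02975 = 0.05599 L, so [NO2-] = 0.005605/0.05599 = 0.1001 M.
Kb = Kw/Ka = 1.0e-14 / 4.5 x 10^-4 = 2.22e-11.
[OH^-] = sqrt(Kb x [NO2-]) = sqrt(2.22e-11 x 0.1001) = 1.49e-6 M.
pOH = 5.83, so pH = 14.00 - 5.83 = 8.17.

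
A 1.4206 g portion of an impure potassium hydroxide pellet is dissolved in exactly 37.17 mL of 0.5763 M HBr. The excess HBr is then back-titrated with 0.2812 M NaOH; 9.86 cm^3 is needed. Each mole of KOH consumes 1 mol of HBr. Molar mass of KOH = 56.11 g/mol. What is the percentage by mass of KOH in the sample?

Total n(HBr) added = 0.5763 x 0.03717 = 0.02142 mol.
n(NaOH) used = 0.2812 x 0.009860 = 0.002773 mol, which equals the excess n(HBr).
So n(HBr) consumed by the sample = 0.02142 - 0.002773 = 0.01865 mol.
n(KOH) = 0.01865 / 1 = 0.01865 mol.
mass KOH = 0.01865 x 56.11 = 1.046 g, so %KOH = 1.046/1.4206 x 100 = 73.7%.

73.7%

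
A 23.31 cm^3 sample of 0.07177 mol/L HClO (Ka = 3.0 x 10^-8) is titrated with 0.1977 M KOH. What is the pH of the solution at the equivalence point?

10.12

n(HClO) = 0.07177 x 0.02331 = 0.001673 mol; V(KOH) at equivalence = 0.001673/0.1977 = 0.008462 L.
At equivalence all the acid is converted to ClO-; total volume = 0.02331 + 0.008462 = 0.03177 L, so [ClO-] = 0.001673/0.03177 = 0.05265 M.
Kb = Kw/Ka = 1.0e-14 / 3.0 x 10^-8 = 3.33e-7.
[OH^-] = sqrt(Kb x [ClO-]) = sqrt(3.33e-7 x 0.05265) = 0.000132 M.
pOH = 3.88, so pH = 14.00 - 3.88 = 10.12.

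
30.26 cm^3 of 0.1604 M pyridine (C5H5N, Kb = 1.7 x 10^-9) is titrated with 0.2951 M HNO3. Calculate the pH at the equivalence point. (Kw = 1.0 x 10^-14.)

3.11

n(C5H5N) = 0.1604 x 0.03026 = 0.004854 mol; V(HNO3) at equivalence = 0.004854/0.2951 = 0.01645 L.
At equivalence the base is fully converted to C5H5NH+; total volume = 0.04671 L, so [C5H5NH+] = 0.004854/0.04671 = 0.1039 M.
Ka(C5H5NH+) = Kw/Kb = 1.0e-14 / 1.7 x 10^-9 = 5.88e-6.
[H^+] = sqrt(Ka x [C5H5NH+]) = sqrt(5.88e-6 x 0.1039) = 0.000782 M.
pH = -log(0.000782) = 3.11.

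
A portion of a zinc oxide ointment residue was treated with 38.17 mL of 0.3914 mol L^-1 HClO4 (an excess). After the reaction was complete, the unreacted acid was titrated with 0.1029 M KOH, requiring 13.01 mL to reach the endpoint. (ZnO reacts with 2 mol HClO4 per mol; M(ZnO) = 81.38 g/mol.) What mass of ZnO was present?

0.553 g

Total n(HClO4) added = 0.3914 x 0.03817 = 0.01494 mol.
n(KOH) used = 0.1029 x 0.01301 = 0.001339 mol, which equals the excess n(HClO4).
So n(HClO4) consumed by the sample = 0.01494 - 0.001339 = 0.01360 mol.
n(ZnO) = 0.01360 / 2 = 0.006801 mol.
mass = 0.006801 mol x 81.38 g/mol = 0.553 g.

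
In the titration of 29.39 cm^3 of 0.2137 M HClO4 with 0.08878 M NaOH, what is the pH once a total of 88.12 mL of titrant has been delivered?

12.12

n(acid) = 0.2137 x 0.02939 = 0.006281 mol; n(NaOH) added = 0.08878 x 0.08812 = 0.007823 mol.
Base is in excess by 0.007823 - 0.006281 = 0.001543 mol in a total volume of 0.1175 L.
[OH^-] = 0.001543/0.1175 = 0.01313 M, so pOH = 1.88 and pH = 14.00 - 1.88 = 12.12.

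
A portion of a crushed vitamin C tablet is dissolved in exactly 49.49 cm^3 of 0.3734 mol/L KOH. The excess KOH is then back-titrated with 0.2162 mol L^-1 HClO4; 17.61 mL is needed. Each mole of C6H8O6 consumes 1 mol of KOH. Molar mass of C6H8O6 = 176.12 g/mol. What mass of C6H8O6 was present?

2.58 g

Total n(KOH) added = 0.3734 x 0.04949 = 0.01848 mol.
n(HClO4) used = 0.2162 x 0.01761 = 0.003807 mol, which equals the excess n(KOH).
So n(KOH) consumed by the sample = 0.01848 - 0.003807 = 0.01467 mol.
n(C6H8O6) = 0.01467 / 1 = 0.01467 mol.
mass = 0.01467 mol x 176.12 g/mol = 2.58 g.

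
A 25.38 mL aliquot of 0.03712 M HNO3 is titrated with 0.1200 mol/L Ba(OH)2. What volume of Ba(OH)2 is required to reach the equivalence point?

3.93 mL

n(HNO3) = 0.03712 mol/L x 0.02538 L = 0.0009421 mol.
The neutralisation is 2 HNO3 : 1 Ba(OH)2, so n(Ba(OH)2) = 0.0009421 x 1/2 = 0.0004711 mol.
V(Ba(OH)2) = 0.0004711 / 0.1200 = 0.003925 L = 3.93 mL.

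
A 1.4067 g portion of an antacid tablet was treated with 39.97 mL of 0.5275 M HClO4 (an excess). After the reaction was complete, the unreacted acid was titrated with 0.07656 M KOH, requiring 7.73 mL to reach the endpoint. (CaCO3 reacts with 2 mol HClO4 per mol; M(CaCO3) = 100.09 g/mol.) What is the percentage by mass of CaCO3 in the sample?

72.9%

Total n(HClO4) added = 0.5275 x 0.03997 = 0.02108 mol.
n(KOH) used = 0.07656 x 0.007730 = 0.0005918 mol, which equals the excess n(HClO4).
So n(HClO4) consumed by the sample = 0.02108 - 0.0005918 = 0.02049 mol.
n(CaCO3) = 0.02049 / 2 = 0.01025 mol.
mass CaCO3 = 0.01025 x 100.09 = 1.026 g, so %CaCO3 = 1.026/1.4067 x 100 = 72.9%.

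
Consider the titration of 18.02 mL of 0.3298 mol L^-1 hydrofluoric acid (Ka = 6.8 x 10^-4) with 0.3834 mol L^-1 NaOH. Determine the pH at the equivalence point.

8.21

n(HF) = 0.3298 x 0.01802 = 0.005943 mol; V(NaOH) at equivalence = 0.005943/0.3834 = 0.01550 L.
At equivalence all the acid is converted to F-; total volume = 0.01802 + 0.01550 = 0.03352 L, so [F-] = 0.005943/0.03352 = 0.1773 M.
Kb = Kw/Ka = 1.0e-14 / 6.8 x 10^-4 = 1.47e-11.
[OH^-] = sqrt(Kb x [F-]) = sqrt(1.47e-11 x 0.1773) = 1.61e-6 M.
pOH = 5.79, so pH = 14.00 - 5.79 = 8.21.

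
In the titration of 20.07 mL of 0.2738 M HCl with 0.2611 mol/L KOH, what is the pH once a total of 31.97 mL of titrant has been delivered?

n(acid) = 0.2738 x 0.02007 = 0.005495 mol; n(KOH) added = 0.2611 x 0.03197 = 0.008347 mol.
Base is in excess by 0.008347 - 0.005495 = 0.002852 mol in a total volume of 0.05204 L.
[OH^-] = 0.002852/0.05204 = 0.05481 M, so pOH = 1.26 and pH = 14.00 - 1.26 = 12.74.

12.74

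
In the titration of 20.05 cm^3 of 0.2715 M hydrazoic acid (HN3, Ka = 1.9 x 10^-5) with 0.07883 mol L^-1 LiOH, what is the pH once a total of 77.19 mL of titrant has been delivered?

11.82

n(acid) = 0.2715 x 0.02005 = 0.005444 mol; n(LiOH) added = 0.07883 x 0.07719 = 0.006085 mol.
Base is in excess by 0.006085 - 0.005444 = 0.0006413 mol in a total volume of 0.09724 L.
[OH^-] = 0.0006413/0.09724 = 0.006595 M, so pOH = 2.18 and pH = 14.00 - 2.18 = 11.82.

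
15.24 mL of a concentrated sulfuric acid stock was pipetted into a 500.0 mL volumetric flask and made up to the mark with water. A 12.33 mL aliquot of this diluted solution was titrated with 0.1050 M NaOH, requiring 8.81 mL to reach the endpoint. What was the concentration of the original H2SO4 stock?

1.23 M

n(NaOH) = 0.1050 x 0.008810 = 0.0009251 mol.
n(H2SO4) in the aliquot = 0.0009251 x 1/2 = 0.0004625 mol.
[diluted H2SO4] = 0.0004625 / 0.01233 = 0.03751 M.
Dilution factor = 500.0/15.24 = 32.81, so [stock] = 0.03751 x 32.81 = 1.23 M.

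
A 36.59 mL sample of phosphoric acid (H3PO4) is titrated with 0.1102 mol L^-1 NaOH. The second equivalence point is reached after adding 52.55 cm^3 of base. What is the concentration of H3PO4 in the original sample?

n(NaOH) = 0.1102 x 0.05255 = 0.005791 mol.
At the second equivalence point, 2 mol OH^- react per mol H3PO4, so n(H3PO4) = 0.005791 / 2 = 0.002896 mol.
[H3PO4] = 0.002896 / 0.03659 L = 0.0791 M.

0.0791 M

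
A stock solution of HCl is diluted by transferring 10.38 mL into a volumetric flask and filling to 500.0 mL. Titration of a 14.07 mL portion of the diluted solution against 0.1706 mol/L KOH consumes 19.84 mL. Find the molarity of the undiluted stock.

11.6 M

n(KOH) = 0.1706 x 0.01984 = 0.003385 mol.
n(HCl) in the aliquot = 0.003385 mol.
[diluted HCl] = 0.003385 / 0.01407 = 0.2406 M.
Dilution factor = 500.0/10.38 = 48.17, so [stock] = 0.2406 x 48.17 = 11.6 M.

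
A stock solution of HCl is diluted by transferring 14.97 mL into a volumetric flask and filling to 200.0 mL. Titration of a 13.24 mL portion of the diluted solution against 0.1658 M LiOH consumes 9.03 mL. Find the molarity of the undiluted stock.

1.51 M

n(LiOH) = 0.1658 x 0.009030 = 0.001497 mol.
n(HCl) in the aliquot = 0.001497 mol.
[diluted HCl] = 0.001497 / 0.01324 = 0.1131 M.
Dilution factor = 200.0/14.97 = 13.36, so [stock] = 0.1131 x 13.36 = 1.51 M.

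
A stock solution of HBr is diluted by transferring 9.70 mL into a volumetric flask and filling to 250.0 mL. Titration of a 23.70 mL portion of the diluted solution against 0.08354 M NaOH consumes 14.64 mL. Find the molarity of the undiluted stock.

1.33 M

n(NaOH) = 0.08354 x 0.01464 = 0.001223 mol.
n(HBr) in the aliquot = 0.001223 mol.
[diluted HBr] = 0.001223 / 0.02370 = 0.05160 M.
Dilution factor = 250.0/9.700 = 25.77, so [stock] = 0.05160 x 25.77 = 1.33 M.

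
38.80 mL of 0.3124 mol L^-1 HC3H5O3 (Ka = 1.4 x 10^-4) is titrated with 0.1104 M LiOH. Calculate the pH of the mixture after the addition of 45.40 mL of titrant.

Initial n(HC3H5O3) = 0.3124 x 0.03880 = 0.01212 mol.
n(LiOH) added = 0.1104 x 0.04540 = 0.005012 mol, converting that many moles of HC3H5O3 to C3H5O3-.
Remaining n(HC3H5O3) = 0.007109 mol; n(C3H5O3-) = 0.005012 mol.
By Henderson-Hasselbalch, pH = pKa + log([A^-]/[HA]) = 3.85 + log(0.005012/0.007109) = 3.85 + (-0.15) = 3.70.

3.70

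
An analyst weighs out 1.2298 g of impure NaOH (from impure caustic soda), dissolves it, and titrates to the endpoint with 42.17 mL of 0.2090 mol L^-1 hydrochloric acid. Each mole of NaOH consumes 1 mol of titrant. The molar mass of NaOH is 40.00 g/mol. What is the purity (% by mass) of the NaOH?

n(HCl) = 0.2090 x 0.04217 = 0.008814 mol.
n(NaOH) = 0.008814 / 1 = 0.008814 mol.
mass of NaOH = 0.008814 x 40.00 = 0.3525 g.
% purity = 0.3525 / 1.2298 x 100 = 28.7%.

28.7%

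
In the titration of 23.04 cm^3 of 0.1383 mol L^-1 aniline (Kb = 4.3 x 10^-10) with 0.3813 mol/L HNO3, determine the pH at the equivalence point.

n(C6H5NH2) = 0.1383 x 0.02304 = 0.003186 mol; V(HNO3) at equivalence = 0.003186/0.3813 = 0.008357 L.
At equivalence the base is fully converted to C6H5NH3+; total volume = 0.03140 L, so [C6H5NH3+] = 0.003186/0.03140 = 0.1015 M.
Ka(C6H5NH3+) = Kw/Kb = 1.0e-14 / 4.3 x 10^-10 = 2.33e-5.
[H^+] = sqrt(Ka x [C6H5NH3+]) = sqrt(2.33e-5 x 0.1015) = 0.00154 M.
pH = -log(0.00154) = 2.81.

2.81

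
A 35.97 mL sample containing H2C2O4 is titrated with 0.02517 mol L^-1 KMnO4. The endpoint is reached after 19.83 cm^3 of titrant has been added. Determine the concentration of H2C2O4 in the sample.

0.0347 M

n(KMnO4) = 0.02517 x 0.01983 = 0.0004991 mol.
From the balanced equation, 2 mol KMnO4 reacts with 5 mol H2C2O4, so n(H2C2O4) = 0.0004991 x 5/2 = 0.001248 mol.
[H2C2O4] = 0.001248 / 0.03597 L = 0.0347 M.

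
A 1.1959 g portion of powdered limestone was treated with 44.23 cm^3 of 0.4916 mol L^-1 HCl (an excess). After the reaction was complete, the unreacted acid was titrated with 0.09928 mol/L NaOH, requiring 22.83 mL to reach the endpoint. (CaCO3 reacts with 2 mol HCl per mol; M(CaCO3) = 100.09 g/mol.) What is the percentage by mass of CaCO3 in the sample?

81.5%

Total n(HCl) added = 0.4916 x 0.04423 = 0.02174 mol.
n(NaOH) used = 0.09928 x 0.02283 = 0.002267 mol, which equals the excess n(HCl).
So n(HCl) consumed by the sample = 0.02174 - 0.002267 = 0.01948 mol.
n(CaCO3) = 0.01948 / 2 = 0.009738 mol.
mass CaCO3 = 0.009738 x 100.09 = 0.9747 g, so %CaCO3 = 0.9747/1.1959 x 100 = 81.5%.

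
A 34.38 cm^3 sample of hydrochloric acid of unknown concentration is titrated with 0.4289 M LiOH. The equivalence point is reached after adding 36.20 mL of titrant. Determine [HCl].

n(LiOH) delivered = 0.4289 x 0.03620 = 0.01553 mol.
For a 1:1 reaction, n(HCl) = 0.01553 mol.
[HCl] = 0.01553 mol / 0.03438 L = 0.452 M.

0.452 M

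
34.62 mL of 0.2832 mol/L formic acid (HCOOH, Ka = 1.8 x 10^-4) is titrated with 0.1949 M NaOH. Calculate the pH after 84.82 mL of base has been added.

12.75

n(acid) = 0.2832 x 0.03462 = 0.009804 mol; n(NaOH) added = 0.1949 x 0.08482 = 0.01653 mol.
Base is in excess by 0.01653 - 0.009804 = 0.006727 mol in a total volume of 0.1194 L.
[OH^-] = 0.006727/0.1194 = 0.05632 M, so pOH = 1.25 and pH = 14.00 - 1.25 = 12.75.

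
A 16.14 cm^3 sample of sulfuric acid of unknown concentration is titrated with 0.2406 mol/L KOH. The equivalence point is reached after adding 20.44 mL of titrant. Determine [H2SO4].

0.152 M

n(KOH) delivered = 0.2406 x 0.02044 = 0.004918 mol.
The reaction is 1 H2SO4 + 2 KOH, so n(H2SO4) = 0.004918 x 1/2 = 0.002459 mol.
[H2SO4] = 0.002459 mol / 0.01614 L = 0.152 M.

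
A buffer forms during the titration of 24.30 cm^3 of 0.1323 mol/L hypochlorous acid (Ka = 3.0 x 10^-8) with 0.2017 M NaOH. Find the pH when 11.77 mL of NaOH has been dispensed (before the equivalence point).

Initial n(HClO) = 0.1323 x 0.02430 = 0.003215 mol.
n(NaOH) added = 0.2017 x 0.01177 = 0.002374 mol, converting that many moles of HClO to ClO-.
Remaining n(HClO) = 0.0008409 mol; n(ClO-) = 0.002374 mol.
By Henderson-Hasselbalch, pH = pKa + log([A^-]/[HA]) = 7.52 + log(0.002374/0.0008409) = 7.52 + (+0.45) = 7.97.

7.97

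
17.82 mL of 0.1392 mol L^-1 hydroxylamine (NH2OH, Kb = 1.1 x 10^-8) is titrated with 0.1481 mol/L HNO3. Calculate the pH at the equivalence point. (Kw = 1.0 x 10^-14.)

3.59

n(NH2OH) = 0.1392 x 0.01782 = 0.002481 mol; V(HNO3) at equivalence = 0.002481/0.1481 = 0.01675 L.
At equivalence the base is fully converted to NH3OH+; total volume = 0.03457 L, so [NH3OH+] = 0.002481/0.03457 = 0.07176 M.
Ka(NH3OH+) = Kw/Kb = 1.0e-14 / 1.1 x 10^-8 = 9.09e-7.
[H^+] = sqrt(Ka x [NH3OH+]) = sqrt(9.09e-7 x 0.07176) = 0.000255 M.
pH = -log(0.000255) = 3.59.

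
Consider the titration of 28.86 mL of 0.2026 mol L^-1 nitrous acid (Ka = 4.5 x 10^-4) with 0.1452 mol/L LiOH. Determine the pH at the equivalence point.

8.14

n(HNO2) = 0.2026 x 0.02886 = 0.005847 mol; V(LiOH) at equivalence = 0.005847/0.1452 = 0.04027 L.
At equivalence all the acid is converted to NO2-; total volume = 0.02886 + 0.04027 = 0.06913 L, so [NO2-] = 0.005847/0.06913 = 0.08458 M.
Kb = Kw/Ka = 1.0e-14 / 4.5 x 10^-4 = 2.22e-11.
[OH^-] = sqrt(Kb x [NO2-]) = sqrt(2.22e-11 x 0.08458) = 1.37e-6 M.
pOH = 5.86, so pH = 14.00 - 5.86 = 8.14.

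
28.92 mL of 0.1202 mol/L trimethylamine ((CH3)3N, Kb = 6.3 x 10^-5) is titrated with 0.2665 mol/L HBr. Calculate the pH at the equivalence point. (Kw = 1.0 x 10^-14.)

5.44

n((CH3)3N) = 0.1202 x 0.02892 = 0.003476 mol; V(HBr) at equivalence = 0.003476/0.2665 = 0.01304 L.
At equivalence the base is fully converted to (CH3)3NH+; total volume = 0.04196 L, so [(CH3)3NH+] = 0.003476/0.04196 = 0.08284 M.
Ka((CH3)3NH+) = Kw/Kb = 1.0e-14 / 6.3 x 10^-5 = 1.59e-10.
[H^+] = sqrt(Ka x [(CH3)3NH+]) = sqrt(1.59e-10 x 0.08284) = 3.63e-6 M.
pH = -log(3.63e-6) = 5.44.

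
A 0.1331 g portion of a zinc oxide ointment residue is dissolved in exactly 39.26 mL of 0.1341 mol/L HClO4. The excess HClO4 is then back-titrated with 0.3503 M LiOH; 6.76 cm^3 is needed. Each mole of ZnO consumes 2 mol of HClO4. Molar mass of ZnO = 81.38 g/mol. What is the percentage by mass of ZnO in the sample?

88.6%

Total n(HClO4) added = 0.1341 x 0.03926 = 0.005265 mol.
n(LiOH) used = 0.3503 x 0.006760 = 0.002368 mol, which equals the excess n(HClO4).
So n(HClO4) consumed by the sample = 0.005265 - 0.002368 = 0.002897 mol.
n(ZnO) = 0.002897 / 2 = 0.001448 mol.
mass ZnO = 0.001448 x 81.38 = 0.1179 g, so %ZnO = 0.1179/0.1331 x 100 = 88.6%.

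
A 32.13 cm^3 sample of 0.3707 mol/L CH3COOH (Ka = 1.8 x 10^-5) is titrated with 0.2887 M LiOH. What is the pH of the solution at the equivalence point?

n(CH3COOH) = 0.3707 x 0.03213 = 0.01191 mol; V(LiOH) at equivalence = 0.01191/0.2887 = 0.04126 L.
At equivalence all the acid is converted to CH3COO-; total volume = 0.03213 + 0.04126 = 0.07339 L, so [CH3COO-] = 0.01191/0.07339 = 0.1623 M.
Kb = Kw/Ka = 1.0e-14 / 1.8 x 10^-5 = 5.56e-10.
[OH^-] = sqrt(Kb x [CH3COO-]) = sqrt(5.56e-10 x 0.1623) = 9.50e-6 M.
pOH = 5.02, so pH = 14.00 - 5.02 = 8.98.

8.98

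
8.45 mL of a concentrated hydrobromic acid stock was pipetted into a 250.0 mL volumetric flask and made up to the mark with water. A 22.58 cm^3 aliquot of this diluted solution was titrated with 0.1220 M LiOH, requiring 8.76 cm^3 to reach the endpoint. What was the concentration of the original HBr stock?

n(LiOH) = 0.1220 x 0.008760 = 0.001069 mol.
n(HBr) in the aliquot = 0.001069 mol.
[diluted HBr] = 0.001069 / 0.02258 = 0.04733 M.
Dilution factor = 250.0/8.450 = 29.59, so [stock] = 0.04733 x 29.59 = 1.40 M.

1.40 M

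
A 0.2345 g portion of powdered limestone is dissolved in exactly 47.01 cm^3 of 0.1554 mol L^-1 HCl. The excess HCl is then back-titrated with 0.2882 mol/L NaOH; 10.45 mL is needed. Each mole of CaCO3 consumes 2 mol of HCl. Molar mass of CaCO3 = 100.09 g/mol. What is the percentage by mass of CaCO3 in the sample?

91.6%

Total n(HCl) added = 0.1554 x 0.04701 = 0.007305 mol.
n(NaOH) used = 0.2882 x 0.01045 = 0.003012 mol, which equals the excess n(HCl).
So n(HCl) consumed by the sample = 0.007305 - 0.003012 = 0.004294 mol.
n(CaCO3) = 0.004294 / 2 = 0.002147 mol.
mass CaCO3 = 0.002147 x 100.09 = 0.2149 g, so %CaCO3 = 0.2149/0.2345 x 100 = 91.6%.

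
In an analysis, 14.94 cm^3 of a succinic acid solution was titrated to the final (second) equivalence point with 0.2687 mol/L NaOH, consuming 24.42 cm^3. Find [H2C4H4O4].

0.220 M

n(NaOH) = 0.2687 x 0.02442 = 0.006562 mol.
At the final (second) equivalence point, 2 mol OH^- react per mol H2C4H4O4, so n(H2C4H4O4) = 0.006562 / 2 = 0.003281 mol.
[H2C4H4O4] = 0.003281 / 0.01494 L = 0.220 M.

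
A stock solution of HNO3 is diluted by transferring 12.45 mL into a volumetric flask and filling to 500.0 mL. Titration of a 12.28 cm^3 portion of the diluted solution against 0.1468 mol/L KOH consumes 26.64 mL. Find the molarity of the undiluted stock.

12.8 M

n(KOH) = 0.1468 x 0.02664 = 0.003911 mol.
n(HNO3) in the aliquot = 0.003911 mol.
[diluted HNO3] = 0.003911 / 0.01228 = 0.3185 M.
Dilution factor = 500.0/12.45 = 40.16, so [stock] = 0.3185 x 40.16 = 12.8 M.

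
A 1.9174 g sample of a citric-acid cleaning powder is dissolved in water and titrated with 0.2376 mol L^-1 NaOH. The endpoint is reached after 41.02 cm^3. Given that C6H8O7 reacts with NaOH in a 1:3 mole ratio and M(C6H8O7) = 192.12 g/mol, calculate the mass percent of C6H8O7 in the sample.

32.6%

n(NaOH) = 0.2376 x 0.04102 = 0.009746 mol.
n(C6H8O7) = 0.009746 / 3 = 0.003249 mol.
mass of C6H8O7 = 0.003249 x 192.12 = 0.6242 g.
% purity = 0.6242 / 1.9174 x 100 = 32.6%.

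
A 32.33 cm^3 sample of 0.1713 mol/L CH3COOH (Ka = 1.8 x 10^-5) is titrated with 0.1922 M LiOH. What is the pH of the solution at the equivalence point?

8.85

n(CH3COOH) = 0.1713 x 0.03233 = 0.005538 mol; V(LiOH) at equivalence = 0.005538/0.1922 = 0.02881 L.
At equivalence all the acid is converted to CH3COO-; total volume = 0.03233 + 0.02881 = 0.06114 L, so [CH3COO-] = 0.005538/0.06114 = 0.09057 M.
Kb = Kw/Ka = 1.0e-14 / 1.8 x 10^-5 = 5.56e-10.
[OH^-] = sqrt(Kb x [CH3COO-]) = sqrt(5.56e-10 x 0.09057) = 7.09e-6 M.
pOH = 5.15, so pH = 14.00 - 5.15 = 8.85.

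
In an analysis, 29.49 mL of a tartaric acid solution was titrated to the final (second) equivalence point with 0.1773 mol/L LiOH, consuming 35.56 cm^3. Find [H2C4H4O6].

n(LiOH) = 0.1773 x 0.03556 = 0.006305 mol.
At the final (second) equivalence point, 2 mol OH^- react per mol H2C4H4O6, so n(H2C4H4O6) = 0.006305 / 2 = 0.003152 mol.
[H2C4H4O6] = 0.003152 / 0.02949 L = 0.107 M.

0.107 M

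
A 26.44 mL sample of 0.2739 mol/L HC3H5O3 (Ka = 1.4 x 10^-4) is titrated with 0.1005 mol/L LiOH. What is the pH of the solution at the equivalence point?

8.36

n(HC3H5O3) = 0.2739 x 0.02644 = 0.007242 mol; V(LiOH) at equivalence = 0.007242/0.1005 = 0.07206 L.
At equivalence all the acid is converted to C3H5O3-; total volume = 0.02644 + 0.07206 = 0.09850 L, so [C3H5O3-] = 0.007242/0.09850 = 0.07352 M.
Kb = Kw/Ka = 1.0e-14 / 1.4 x 10^-4 = 7.14e-11.
[OH^-] = sqrt(Kb x [C3H5O3-]) = sqrt(7.14e-11 x 0.07352) = 2.29e-6 M.
pOH = 5.64, so pH = 14.00 - 5.64 = 8.36.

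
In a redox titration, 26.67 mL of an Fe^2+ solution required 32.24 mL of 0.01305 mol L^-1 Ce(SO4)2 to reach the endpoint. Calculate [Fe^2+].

0.0158 M

n(Ce(SO4)2) = 0.01305 x 0.03224 = 0.0004207 mol.
From the balanced equation, 1 mol Ce(SO4)2 reacts with 1 mol Fe^2+, so n(Fe^2+) = 0.0004207 x 1/1 = 0.0004207 mol.
[Fe^2+] = 0.0004207 / 0.02667 L = 0.0158 M.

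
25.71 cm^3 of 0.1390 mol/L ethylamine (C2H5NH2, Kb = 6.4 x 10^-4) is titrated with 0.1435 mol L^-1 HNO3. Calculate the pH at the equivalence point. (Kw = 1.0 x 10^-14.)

n(C2H5NH2) = 0.1390 x 0.02571 = 0.003574 mol; V(HNO3) at equivalence = 0.003574/0.1435 = 0.02490 L.
At equivalence the base is fully converted to C2H5NH3+; total volume = 0.05061 L, so [C2H5NH3+] = 0.003574/0.05061 = 0.07061 M.
Ka(C2H5NH3+) = Kw/Kb = 1.0e-14 / 6.4 x 10^-4 = 1.56e-11.
[H^+] = sqrt(Ka x [C2H5NH3+]) = sqrt(1.56e-11 x 0.07061) = 1.05e-6 M.
pH = -log(1.05e-6) = 5.98.

5.98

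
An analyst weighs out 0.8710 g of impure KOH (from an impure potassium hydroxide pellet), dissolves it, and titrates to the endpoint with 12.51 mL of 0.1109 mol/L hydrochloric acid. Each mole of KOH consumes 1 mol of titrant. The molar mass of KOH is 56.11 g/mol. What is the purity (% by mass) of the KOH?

n(HCl) = 0.1109 x 0.01251 = 0.001387 mol.
n(KOH) = 0.001387 / 1 = 0.001387 mol.
mass of KOH = 0.001387 x 56.11 = 0.07784 g.
% purity = 0.07784 / 0.8710 x 100 = 8.94%.

8.94%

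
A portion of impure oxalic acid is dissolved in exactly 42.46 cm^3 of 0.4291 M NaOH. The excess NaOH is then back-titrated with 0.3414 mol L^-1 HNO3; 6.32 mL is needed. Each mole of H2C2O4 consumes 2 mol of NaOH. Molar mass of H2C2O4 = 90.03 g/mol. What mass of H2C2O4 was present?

0.723 g

Total n(NaOH) added = 0.4291 x 0.04246 = 0.01822 mol.
n(HNO3) used = 0.3414 x 0.006320 = 0.002158 mol, which equals the excess n(NaOH).
So n(NaOH) consumed by the sample = 0.01822 - 0.002158 = 0.01606 mol.
n(H2C2O4) = 0.01606 / 2 = 0.008031 mol.
mass = 0.008031 mol x 90.03 g/mol = 0.723 g.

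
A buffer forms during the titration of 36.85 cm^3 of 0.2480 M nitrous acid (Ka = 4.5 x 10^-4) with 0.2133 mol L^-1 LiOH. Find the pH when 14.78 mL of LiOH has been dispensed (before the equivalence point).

3.07

Initial n(HNO2) = 0.2480 x 0.03685 = 0.009139 mol.
n(LiOH) added = 0.2133 x 0.01478 = 0.003153 mol, converting that many moles of HNO2 to NO2-.
Remaining n(HNO2) = 0.005986 mol; n(NO2-) = 0.003153 mol.
By Henderson-Hasselbalch, pH = pKa + log([A^-]/[HA]) = 3.35 + log(0.003153/0.005986) = 3.35 + (-0.28) = 3.07.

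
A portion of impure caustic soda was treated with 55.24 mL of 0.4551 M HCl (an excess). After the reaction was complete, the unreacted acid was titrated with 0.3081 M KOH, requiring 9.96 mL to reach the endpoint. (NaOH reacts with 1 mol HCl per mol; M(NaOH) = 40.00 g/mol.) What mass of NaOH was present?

Total n(HCl) added = 0.4551 x 0.05524 = 0.02514 mol.
n(KOH) used = 0.3081 x 0.009960 = 0.003069 mol, which equals the excess n(HCl).
So n(HCl) consumed by the sample = 0.02514 - 0.003069 = 0.02207 mol.
n(NaOH) = 0.02207 / 1 = 0.02207 mol.
mass = 0.02207 mol x 40.00 g/mol = 0.883 g.

0.883 g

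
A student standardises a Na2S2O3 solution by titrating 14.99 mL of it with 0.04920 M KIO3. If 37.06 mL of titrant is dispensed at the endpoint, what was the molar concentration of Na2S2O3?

0.730 M

n(KIO3) = 0.04920 x 0.03706 = 0.001823 mol.
From the balanced equation, 1 mol KIO3 reacts with 6 mol Na2S2O3, so n(Na2S2O3) = 0.001823 x 6/1 = 0.01094 mol.
[Na2S2O3] = 0.01094 / 0.01499 L = 0.730 M.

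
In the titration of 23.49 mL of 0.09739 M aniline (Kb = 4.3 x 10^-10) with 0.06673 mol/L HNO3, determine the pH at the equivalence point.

n(C6H5NH2) = 0.09739 x 0.02349 = 0.002288 mol; V(HNO3) at equivalence = 0.002288/0.06673 = 0.03428 L.
At equivalence the base is fully converted to C6H5NH3+; total volume = 0.05777 L, so [C6H5NH3+] = 0.002288/0.05777 = 0.03960 M.
Ka(C6H5NH3+) = Kw/Kb = 1.0e-14 / 4.3 x 10^-10 = 2.33e-5.
[H^+] = sqrt(Ka x [C6H5NH3+]) = sqrt(2.33e-5 x 0.03960) = 0.000960 M.
pH = -log(0.000960) = 3.02.

3.02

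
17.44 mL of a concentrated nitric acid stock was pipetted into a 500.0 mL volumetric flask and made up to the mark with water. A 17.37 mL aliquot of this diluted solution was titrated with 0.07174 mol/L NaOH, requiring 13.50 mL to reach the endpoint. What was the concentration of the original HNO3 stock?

1.60 M

n(NaOH) = 0.07174 x 0.01350 = 0.0009685 mol.
n(HNO3) in the aliquot = 0.0009685 mol.
[diluted HNO3] = 0.0009685 / 0.01737 = 0.05576 M.
Dilution factor = 500.0/17.44 = 28.67, so [stock] = 0.05576 x 28.67 = 1.60 M.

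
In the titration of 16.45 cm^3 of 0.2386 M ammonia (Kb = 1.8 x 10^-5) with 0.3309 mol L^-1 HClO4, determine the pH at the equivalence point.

n(NH3) = 0.2386 x 0.01645 = 0.003925 mol; V(HClO4) at equivalence = 0.003925/0.3309 = 0.01186 L.
At equivalence the base is fully converted to NH4+; total volume = 0.02831 L, so [NH4+] = 0.003925/0.02831 = 0.1386 M.
Ka(NH4+) = Kw/Kb = 1.0e-14 / 1.8 x 10^-5 = 5.56e-10.
[H^+] = sqrt(Ka x [NH4+]) = sqrt(5.56e-10 x 0.1386) = 8.78e-6 M.
pH = -log(8.78e-6) = 5.06.

5.06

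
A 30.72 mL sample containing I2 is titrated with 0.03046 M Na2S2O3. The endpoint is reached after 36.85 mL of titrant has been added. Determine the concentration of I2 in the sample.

0.0183 M

n(Na2S2O3) = 0.03046 x 0.03685 = 0.001122 mol.
From the balanced equation, 2 mol Na2S2O3 reacts with 1 mol I2, so n(I2) = 0.001122 x 1/2 = 0.0005612 mol.
[I2] = 0.0005612 / 0.03072 L = 0.0183 M.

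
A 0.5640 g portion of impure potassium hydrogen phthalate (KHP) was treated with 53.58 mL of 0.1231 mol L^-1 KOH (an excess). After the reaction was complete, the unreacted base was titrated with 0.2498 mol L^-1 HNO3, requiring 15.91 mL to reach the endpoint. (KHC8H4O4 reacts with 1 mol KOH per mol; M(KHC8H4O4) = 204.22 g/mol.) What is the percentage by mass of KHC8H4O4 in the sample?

Total n(KOH) added = 0.1231 x 0.05358 = 0.006596 mol.
n(HNO3) used = 0.2498 x 0.01591 = 0.003974 mol, which equals the excess n(KOH).
So n(KOH) consumed by the sample = 0.006596 - 0.003974 = 0.002621 mol.
n(KHC8H4O4) = 0.002621 / 1 = 0.002621 mol.
mass KHC8H4O4 = 0.002621 x 204.22 = 0.5353 g, so %KHC8H4O4 = 0.5353/0.5640 x 100 = 94.9%.

94.9%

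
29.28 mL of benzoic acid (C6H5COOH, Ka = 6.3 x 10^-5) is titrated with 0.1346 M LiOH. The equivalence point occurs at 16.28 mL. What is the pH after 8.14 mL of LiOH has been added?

8.14 mL is exactly half the equivalence volume (16.28/2), i.e. the half-equivalence point.
There, n(HA) = n(A^-), so pH = pKa = -log(6.3 x 10^-5) = 4.20.

4.20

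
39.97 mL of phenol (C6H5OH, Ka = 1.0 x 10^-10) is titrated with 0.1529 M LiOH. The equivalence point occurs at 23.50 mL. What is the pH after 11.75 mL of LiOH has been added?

11.75 mL is exactly half the equivalence volume (23.50/2), i.e. the half-equivalence point.
There, n(HA) = n(A^-), so pH = pKa = -log(1.0 x 10^-10) = 10.00.

10.00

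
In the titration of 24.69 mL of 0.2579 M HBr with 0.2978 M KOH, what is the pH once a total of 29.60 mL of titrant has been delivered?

12.65

n(acid) = 0.2579 x 0.02469 = 0.006368 mol; n(KOH) added = 0.2978 x 0.02960 = 0.008815 mol.
Base is in excess by 0.008815 - 0.006368 = 0.002447 mol in a total volume of 0.05429 L.
[OH^-] = 0.002447/0.05429 = 0.04508 M, so pOH = 1.35 and pH = 14.00 - 1.35 = 12.65.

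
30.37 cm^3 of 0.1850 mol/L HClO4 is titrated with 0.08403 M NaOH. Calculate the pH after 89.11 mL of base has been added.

n(acid) = 0.1850 x 0.03037 = 0.005618 mol; n(NaOH) added = 0.08403 x 0.08911 = 0.007488 mol.
Base is in excess by 0.007488 - 0.005618 = 0.001869 mol in a total volume of 0.1195 L.
[OH^-] = 0.001869/0.1195 = 0.01565 M, so pOH = 1.81 and pH = 14.00 - 1.81 = 12.19.

12.19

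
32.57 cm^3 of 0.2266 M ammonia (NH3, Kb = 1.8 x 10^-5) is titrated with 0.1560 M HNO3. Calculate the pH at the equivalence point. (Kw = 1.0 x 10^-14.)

n(NH3) = 0.2266 x 0.03257 = 0.007380 mol; V(HNO3) at equivalence = 0.007380/0.1560 = 0.04731 L.
At equivalence the base is fully converted to NH4+; total volume = 0.07988 L, so [NH4+] = 0.007380/0.07988 = 0.09239 M.
Ka(NH4+) = Kw/Kb = 1.0e-14 / 1.8 x 10^-5 = 5.56e-10.
[H^+] = sqrt(Ka x [NH4+]) = sqrt(5.56e-10 x 0.09239) = 7.16e-6 M.
pH = -log(7.16e-6) = 5.14.

5.14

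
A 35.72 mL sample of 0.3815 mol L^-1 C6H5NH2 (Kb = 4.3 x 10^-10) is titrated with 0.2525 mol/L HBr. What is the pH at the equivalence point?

n(C6H5NH2) = 0.3815 x 0.03572 = 0.01363 mol; V(HBr) at equivalence = 0.01363/0.2525 = 0.05397 L.
At equivalence the base is fully converted to C6H5NH3+; total volume = 0.08969 L, so [C6H5NH3+] = 0.01363/0.08969 = 0.1519 M.
Ka(C6H5NH3+) = Kw/Kb = 1.0e-14 / 4.3 x 10^-10 = 2.33e-5.
[H^+] = sqrt(Ka x [C6H5NH3+]) = sqrt(2.33e-5 x 0.1519) = 0.00188 M.
pH = -log(0.00188) = 2.73.

2.73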